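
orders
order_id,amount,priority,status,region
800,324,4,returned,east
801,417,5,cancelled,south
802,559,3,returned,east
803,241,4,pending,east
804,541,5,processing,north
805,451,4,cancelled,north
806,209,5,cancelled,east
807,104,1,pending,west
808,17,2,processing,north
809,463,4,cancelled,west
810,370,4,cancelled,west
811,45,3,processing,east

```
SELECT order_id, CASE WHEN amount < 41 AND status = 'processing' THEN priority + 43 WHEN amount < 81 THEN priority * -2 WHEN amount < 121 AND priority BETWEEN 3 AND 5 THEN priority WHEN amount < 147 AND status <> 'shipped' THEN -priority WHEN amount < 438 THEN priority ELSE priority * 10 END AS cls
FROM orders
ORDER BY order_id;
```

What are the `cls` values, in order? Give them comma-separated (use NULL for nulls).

4, 5, 30, 4, 50, 40, 5, -1, 45, 40, 4, -6

order_id=800: amount < 438 → 4
order_id=801: amount < 438 → 5
order_id=802: ELSE → 30
order_id=803: amount < 438 → 4
order_id=804: ELSE → 50
order_id=805: ELSE → 40
order_id=806: amount < 438 → 5
order_id=807: amount < 147 AND status <> 'shipped' → -1
order_id=808: amount < 41 AND status = 'processing' → 45
order_id=809: ELSE → 40
order_id=810: amount < 438 → 4
order_id=811: amount < 81 → -6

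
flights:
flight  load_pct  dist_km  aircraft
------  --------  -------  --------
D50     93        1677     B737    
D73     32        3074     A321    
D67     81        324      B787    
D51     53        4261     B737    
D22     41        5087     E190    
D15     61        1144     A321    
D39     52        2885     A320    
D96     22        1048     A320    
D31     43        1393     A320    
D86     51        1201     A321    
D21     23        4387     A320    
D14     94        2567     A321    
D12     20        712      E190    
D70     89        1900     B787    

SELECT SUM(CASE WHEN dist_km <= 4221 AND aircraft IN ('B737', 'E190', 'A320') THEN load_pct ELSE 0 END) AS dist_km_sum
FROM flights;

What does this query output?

flight=D50: ✓ → 93
flight=D73: ✗
flight=D67: ✗
flight=D51: ✗
flight=D22: ✗
flight=D15: ✗
flight=D39: ✓ → 52
flight=D96: ✓ → 22
flight=D31: ✓ → 43
flight=D86: ✗
flight=D21: ✗
flight=D14: ✗
flight=D12: ✓ → 20
flight=D70: ✗
dist_km_sum = 93 + 52 + 22 + 43 + 20 = 230

230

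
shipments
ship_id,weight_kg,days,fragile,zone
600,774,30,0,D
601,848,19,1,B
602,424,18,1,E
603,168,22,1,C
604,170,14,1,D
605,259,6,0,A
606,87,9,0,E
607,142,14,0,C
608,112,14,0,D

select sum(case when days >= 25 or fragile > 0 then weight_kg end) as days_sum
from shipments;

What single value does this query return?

ship_id=600: ✓ → 774
ship_id=601: ✓ → 848
ship_id=602: ✓ → 424
ship_id=603: ✓ → 168
ship_id=604: ✓ → 170
ship_id=605: ✗
ship_id=606: ✗
ship_id=607: ✗
ship_id=608: ✗
days_sum = 774 + 848 + 424 + 168 + 170 = 2384

2384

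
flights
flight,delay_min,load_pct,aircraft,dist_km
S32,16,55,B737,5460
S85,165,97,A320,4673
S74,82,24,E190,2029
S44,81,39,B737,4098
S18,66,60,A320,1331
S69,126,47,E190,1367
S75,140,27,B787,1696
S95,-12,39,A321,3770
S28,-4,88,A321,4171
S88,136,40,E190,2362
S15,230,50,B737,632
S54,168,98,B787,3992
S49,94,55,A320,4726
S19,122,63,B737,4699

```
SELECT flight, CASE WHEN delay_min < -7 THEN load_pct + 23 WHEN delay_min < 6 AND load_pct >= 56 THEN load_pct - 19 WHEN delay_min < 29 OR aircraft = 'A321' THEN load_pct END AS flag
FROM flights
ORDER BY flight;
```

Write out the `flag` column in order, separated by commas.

flight=S15: (no match → NULL) → NULL
flight=S18: (no match → NULL) → NULL
flight=S19: (no match → NULL) → NULL
flight=S28: delay_min < 6 AND load_pct >= 56 → 69
flight=S32: delay_min < 29 OR aircraft = 'A321' → 55
flight=S44: (no match → NULL) → NULL
flight=S49: (no match → NULL) → NULL
flight=S54: (no match → NULL) → NULL
flight=S69: (no match → NULL) → NULL
flight=S74: (no match → NULL) → NULL
flight=S75: (no match → NULL) → NULL
flight=S85: (no match → NULL) → NULL
flight=S88: (no match → NULL) → NULL
flight=S95: delay_min < -7 → 62

NULL, NULL, NULL, 69, 55, NULL, NULL, NULL, NULL, NULL, NULL, NULL, NULL, 62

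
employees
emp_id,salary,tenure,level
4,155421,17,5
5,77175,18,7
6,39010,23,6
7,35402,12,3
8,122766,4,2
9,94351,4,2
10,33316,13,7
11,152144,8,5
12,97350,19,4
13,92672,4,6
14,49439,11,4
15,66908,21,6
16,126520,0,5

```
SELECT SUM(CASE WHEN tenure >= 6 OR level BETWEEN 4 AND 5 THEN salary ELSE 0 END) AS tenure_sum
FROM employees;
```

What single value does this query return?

emp_id=4: ✓ → 155421
emp_id=5: ✓ → 77175
emp_id=6: ✓ → 39010
emp_id=7: ✓ → 35402
emp_id=8: ✗
emp_id=9: ✗
emp_id=10: ✓ → 33316
emp_id=11: ✓ → 152144
emp_id=12: ✓ → 97350
emp_id=13: ✗
emp_id=14: ✓ → 49439
emp_id=15: ✓ → 66908
emp_id=16: ✓ → 126520
tenure_sum = 155421 + 77175 + 39010 + 35402 + 33316 + 152144 + 97350 + 49439 + 66908 + 126520 = 832685

832685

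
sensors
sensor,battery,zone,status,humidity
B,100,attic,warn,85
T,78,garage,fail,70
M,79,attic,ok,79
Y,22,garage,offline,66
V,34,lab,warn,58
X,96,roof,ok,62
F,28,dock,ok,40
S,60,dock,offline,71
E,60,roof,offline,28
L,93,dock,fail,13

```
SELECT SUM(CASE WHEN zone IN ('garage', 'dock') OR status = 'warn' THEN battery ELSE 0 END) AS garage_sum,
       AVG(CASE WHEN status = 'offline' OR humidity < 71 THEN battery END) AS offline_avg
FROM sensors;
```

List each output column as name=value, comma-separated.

garage_sum=415, offline_avg=58.875

[garage_sum: zone IN ('garage', 'dock') OR status = 'warn']
sensor=B: ✓ → 100
sensor=T: ✓ → 78
sensor=M: ✗
sensor=Y: ✓ → 22
sensor=V: ✓ → 34
sensor=X: ✗
sensor=F: ✓ → 28
sensor=S: ✓ → 60
sensor=E: ✗
sensor=L: ✓ → 93
garage_sum = 100 + 78 + 22 + 34 + 28 + 60 + 93 = 415
—
[offline_avg: status = 'offline' OR humidity < 71]
sensor=B: ✗
sensor=T: ✓ → 78
sensor=M: ✗
sensor=Y: ✓ → 22
sensor=V: ✓ → 34
sensor=X: ✓ → 96
sensor=F: ✓ → 28
sensor=S: ✓ → 60
sensor=E: ✓ → 60
sensor=L: ✓ → 93
offline_avg = (78 + 22 + 34 + 96 + 28 + 60 + 60 + 93) / 8 = 58.875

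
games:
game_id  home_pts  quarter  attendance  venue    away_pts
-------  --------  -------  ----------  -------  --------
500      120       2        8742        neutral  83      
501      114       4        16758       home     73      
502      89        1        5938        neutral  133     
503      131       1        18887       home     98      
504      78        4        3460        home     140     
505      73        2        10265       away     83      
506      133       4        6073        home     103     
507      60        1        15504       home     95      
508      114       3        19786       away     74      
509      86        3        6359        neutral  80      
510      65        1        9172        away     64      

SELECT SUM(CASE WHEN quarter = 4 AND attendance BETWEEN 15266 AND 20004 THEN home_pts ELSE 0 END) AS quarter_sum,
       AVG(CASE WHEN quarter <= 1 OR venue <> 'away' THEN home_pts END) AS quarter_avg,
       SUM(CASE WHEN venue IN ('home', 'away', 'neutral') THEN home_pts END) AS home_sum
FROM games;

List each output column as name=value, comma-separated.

quarter_sum=114, quarter_avg=97.3333333333, home_sum=1063

[quarter_sum: quarter = 4 AND attendance BETWEEN 15266 AND 20004]
game_id=500: ✗
game_id=501: ✓ → 114
game_id=502: ✗
game_id=503: ✗
game_id=504: ✗
game_id=505: ✗
game_id=506: ✗
game_id=507: ✗
game_id=508: ✗
game_id=509: ✗
game_id=510: ✗
quarter_sum = 114
—
[quarter_avg: quarter <= 1 OR venue <> 'away']
game_id=500: ✓ → 120
game_id=501: ✓ → 114
game_id=502: ✓ → 89
game_id=503: ✓ → 131
game_id=504: ✓ → 78
game_id=505: ✗
game_id=506: ✓ → 133
game_id=507: ✓ → 60
game_id=508: ✗
game_id=509: ✓ → 86
game_id=510: ✓ → 65
quarter_avg = (120 + 114 + 89 + 131 + 78 + 133 + 60 + 86 + 65) / 9 = 97.3333333333
—
[home_sum: venue IN ('home', 'away', 'neutral')]
game_id=500: ✓ → 120
game_id=501: ✓ → 114
game_id=502: ✓ → 89
game_id=503: ✓ → 131
game_id=504: ✓ → 78
game_id=505: ✓ → 73
game_id=506: ✓ → 133
game_id=507: ✓ → 60
game_id=508: ✓ → 114
game_id=509: ✓ → 86
game_id=510: ✓ → 65
home_sum = 120 + 114 + 89 + 131 + 78 + 73 + 133 + 60 + 114 + 86 + 65 = 1063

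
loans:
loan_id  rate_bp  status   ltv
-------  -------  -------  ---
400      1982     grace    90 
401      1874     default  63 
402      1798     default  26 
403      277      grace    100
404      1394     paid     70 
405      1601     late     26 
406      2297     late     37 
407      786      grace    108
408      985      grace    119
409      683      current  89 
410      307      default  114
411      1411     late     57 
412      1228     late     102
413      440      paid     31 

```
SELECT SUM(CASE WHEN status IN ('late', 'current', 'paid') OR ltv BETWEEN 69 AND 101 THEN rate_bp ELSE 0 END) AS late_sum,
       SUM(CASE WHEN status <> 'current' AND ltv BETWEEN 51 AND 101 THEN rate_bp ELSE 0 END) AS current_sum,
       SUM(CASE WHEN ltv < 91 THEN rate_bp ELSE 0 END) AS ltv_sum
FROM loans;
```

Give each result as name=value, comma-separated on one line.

[late_sum: status IN ('late', 'current', 'paid') OR ltv BETWEEN 69 AND 101]
loan_id=400: ✓ → 1982
loan_id=401: ✗
loan_id=402: ✗
loan_id=403: ✓ → 277
loan_id=404: ✓ → 1394
loan_id=405: ✓ → 1601
loan_id=406: ✓ → 2297
loan_id=407: ✗
loan_id=408: ✗
loan_id=409: ✓ → 683
loan_id=410: ✗
loan_id=411: ✓ → 1411
loan_id=412: ✓ → 1228
loan_id=413: ✓ → 440
late_sum = 1982 + 277 + 1394 + 1601 + 2297 + 683 + 1411 + 1228 + 440 = 11313
—
[current_sum: status <> 'current' AND ltv BETWEEN 51 AND 101]
loan_id=400: ✓ → 1982
loan_id=401: ✓ → 1874
loan_id=402: ✗
loan_id=403: ✓ → 277
loan_id=404: ✓ → 1394
loan_id=405: ✗
loan_id=406: ✗
loan_id=407: ✗
loan_id=408: ✗
loan_id=409: ✗
loan_id=410: ✗
loan_id=411: ✓ → 1411
loan_id=412: ✗
loan_id=413: ✗
current_sum = 1982 + 1874 + 277 + 1394 + 1411 = 6938
—
[ltv_sum: ltv < 91]
loan_id=400: ✓ → 1982
loan_id=401: ✓ → 1874
loan_id=402: ✓ → 1798
loan_id=403: ✗
loan_id=404: ✓ → 1394
loan_id=405: ✓ → 1601
loan_id=406: ✓ → 2297
loan_id=407: ✗
loan_id=408: ✗
loan_id=409: ✓ → 683
loan_id=410: ✗
loan_id=411: ✓ → 1411
loan_id=412: ✗
loan_id=413: ✓ → 440
ltv_sum = 1982 + 1874 + 1798 + 1394 + 1601 + 2297 + 683 + 1411 + 440 = 13480

late_sum=11313, current_sum=6938, ltv_sum=13480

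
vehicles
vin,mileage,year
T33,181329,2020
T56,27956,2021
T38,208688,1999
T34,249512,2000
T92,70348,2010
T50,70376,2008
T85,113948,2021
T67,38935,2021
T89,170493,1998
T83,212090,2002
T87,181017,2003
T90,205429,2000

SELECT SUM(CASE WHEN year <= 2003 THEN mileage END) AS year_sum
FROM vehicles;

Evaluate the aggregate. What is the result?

vin=T33: ✗
vin=T56: ✗
vin=T38: ✓ → 208688
vin=T34: ✓ → 249512
vin=T92: ✗
vin=T50: ✗
vin=T85: ✗
vin=T67: ✗
vin=T89: ✓ → 170493
vin=T83: ✓ → 212090
vin=T87: ✓ → 181017
vin=T90: ✓ → 205429
year_sum = 208688 + 249512 + 170493 + 212090 + 181017 + 205429 = 1227229

1227229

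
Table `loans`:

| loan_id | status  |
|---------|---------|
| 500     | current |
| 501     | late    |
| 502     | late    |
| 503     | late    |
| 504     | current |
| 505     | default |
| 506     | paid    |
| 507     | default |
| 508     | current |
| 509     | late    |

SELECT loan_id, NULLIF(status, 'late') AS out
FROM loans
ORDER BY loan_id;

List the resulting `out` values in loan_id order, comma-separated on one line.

current, NULL, NULL, NULL, current, default, paid, default, current, NULL

loan_id=500: status=current vs late: differ → current
loan_id=501: status=late vs late: equal → NULL
loan_id=502: status=late vs late: equal → NULL
loan_id=503: status=late vs late: equal → NULL
loan_id=504: status=current vs late: differ → current
loan_id=505: status=default vs late: differ → default
loan_id=506: status=paid vs late: differ → paid
loan_id=507: status=default vs late: differ → default
loan_id=508: status=current vs late: differ → current
loan_id=509: status=late vs late: equal → NULL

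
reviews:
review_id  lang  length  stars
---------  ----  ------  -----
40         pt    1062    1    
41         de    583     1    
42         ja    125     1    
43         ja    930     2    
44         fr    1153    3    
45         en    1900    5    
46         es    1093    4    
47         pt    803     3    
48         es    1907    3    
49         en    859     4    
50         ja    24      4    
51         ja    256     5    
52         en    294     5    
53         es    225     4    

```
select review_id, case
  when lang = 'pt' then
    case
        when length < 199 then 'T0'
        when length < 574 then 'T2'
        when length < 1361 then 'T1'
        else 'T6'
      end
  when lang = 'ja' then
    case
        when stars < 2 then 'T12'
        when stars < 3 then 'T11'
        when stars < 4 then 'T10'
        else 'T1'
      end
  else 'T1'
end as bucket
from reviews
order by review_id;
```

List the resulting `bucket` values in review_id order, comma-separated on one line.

T1, T1, T12, T11, T1, T1, T1, T1, T1, T1, T1, T1, T1, T1

review_id=40: lang='pt' → inner[length < 1361] → T1
review_id=41: lang='de' → outer ELSE → T1
review_id=42: lang='ja' → inner[stars < 2] → T12
review_id=43: lang='ja' → inner[stars < 3] → T11
review_id=44: lang='fr' → outer ELSE → T1
review_id=45: lang='en' → outer ELSE → T1
review_id=46: lang='es' → outer ELSE → T1
review_id=47: lang='pt' → inner[length < 1361] → T1
review_id=48: lang='es' → outer ELSE → T1
review_id=49: lang='en' → outer ELSE → T1
review_id=50: lang='ja' → inner[ELSE] → T1
review_id=51: lang='ja' → inner[ELSE] → T1
review_id=52: lang='en' → outer ELSE → T1
review_id=53: lang='es' → outer ELSE → T1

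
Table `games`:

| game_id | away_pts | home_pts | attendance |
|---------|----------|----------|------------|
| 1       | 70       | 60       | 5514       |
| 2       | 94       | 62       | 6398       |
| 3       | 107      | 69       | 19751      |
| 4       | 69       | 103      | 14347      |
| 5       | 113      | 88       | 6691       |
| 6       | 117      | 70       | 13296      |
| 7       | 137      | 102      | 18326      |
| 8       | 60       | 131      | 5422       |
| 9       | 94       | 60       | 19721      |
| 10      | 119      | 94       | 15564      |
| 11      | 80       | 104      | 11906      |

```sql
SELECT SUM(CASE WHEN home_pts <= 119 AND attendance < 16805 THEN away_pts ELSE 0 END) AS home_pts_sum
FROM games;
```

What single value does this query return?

game_id=1: ✓ → 70
game_id=2: ✓ → 94
game_id=3: ✗
game_id=4: ✓ → 69
game_id=5: ✓ → 113
game_id=6: ✓ → 117
game_id=7: ✗
game_id=8: ✗
game_id=9: ✗
game_id=10: ✓ → 119
game_id=11: ✓ → 80
home_pts_sum = 70 + 94 + 69 + 113 + 117 + 119 + 80 = 662

662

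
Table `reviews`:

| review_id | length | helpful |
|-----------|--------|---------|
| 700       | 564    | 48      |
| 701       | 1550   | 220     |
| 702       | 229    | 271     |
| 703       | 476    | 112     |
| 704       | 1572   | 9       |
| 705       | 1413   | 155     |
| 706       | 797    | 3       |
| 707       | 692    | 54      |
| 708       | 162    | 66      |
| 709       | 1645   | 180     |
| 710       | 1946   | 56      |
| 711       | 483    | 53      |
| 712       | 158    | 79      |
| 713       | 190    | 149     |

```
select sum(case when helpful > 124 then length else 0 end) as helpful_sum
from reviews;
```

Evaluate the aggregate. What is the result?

5027

review_id=700: ✗
review_id=701: ✓ → 1550
review_id=702: ✓ → 229
review_id=703: ✗
review_id=704: ✗
review_id=705: ✓ → 1413
review_id=706: ✗
review_id=707: ✗
review_id=708: ✗
review_id=709: ✓ → 1645
review_id=710: ✗
review_id=711: ✗
review_id=712: ✗
review_id=713: ✓ → 190
helpful_sum = 1550 + 229 + 1413 + 1645 + 190 = 5027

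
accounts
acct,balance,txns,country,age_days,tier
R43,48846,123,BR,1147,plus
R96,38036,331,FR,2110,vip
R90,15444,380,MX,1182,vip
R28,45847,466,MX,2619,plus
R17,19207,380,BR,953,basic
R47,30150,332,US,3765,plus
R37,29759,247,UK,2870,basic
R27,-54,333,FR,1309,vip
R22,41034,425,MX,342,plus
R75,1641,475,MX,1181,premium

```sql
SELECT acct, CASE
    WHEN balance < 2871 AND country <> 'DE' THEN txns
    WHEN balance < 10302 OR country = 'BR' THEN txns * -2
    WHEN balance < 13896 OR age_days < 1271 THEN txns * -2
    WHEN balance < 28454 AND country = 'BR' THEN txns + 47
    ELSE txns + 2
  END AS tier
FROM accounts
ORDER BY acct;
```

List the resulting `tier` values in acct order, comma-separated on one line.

-760, -850, 333, 468, 249, -246, 334, 475, -760, 333

acct=R17: balance < 10302 OR country = 'BR' → -760
acct=R22: balance < 13896 OR age_days < 1271 → -850
acct=R27: balance < 2871 AND country <> 'DE' → 333
acct=R28: ELSE → 468
acct=R37: ELSE → 249
acct=R43: balance < 10302 OR country = 'BR' → -246
acct=R47: ELSE → 334
acct=R75: balance < 2871 AND country <> 'DE' → 475
acct=R90: balance < 13896 OR age_days < 1271 → -760
acct=R96: ELSE → 333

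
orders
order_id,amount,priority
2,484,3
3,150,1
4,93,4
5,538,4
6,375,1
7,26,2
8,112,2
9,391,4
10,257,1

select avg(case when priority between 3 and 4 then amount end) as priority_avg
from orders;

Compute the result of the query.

376.5

order_id=2: ✓ → 484
order_id=3: ✗
order_id=4: ✓ → 93
order_id=5: ✓ → 538
order_id=6: ✗
order_id=7: ✗
order_id=8: ✗
order_id=9: ✓ → 391
order_id=10: ✗
priority_avg = (484 + 93 + 538 + 391) / 4 = 376.5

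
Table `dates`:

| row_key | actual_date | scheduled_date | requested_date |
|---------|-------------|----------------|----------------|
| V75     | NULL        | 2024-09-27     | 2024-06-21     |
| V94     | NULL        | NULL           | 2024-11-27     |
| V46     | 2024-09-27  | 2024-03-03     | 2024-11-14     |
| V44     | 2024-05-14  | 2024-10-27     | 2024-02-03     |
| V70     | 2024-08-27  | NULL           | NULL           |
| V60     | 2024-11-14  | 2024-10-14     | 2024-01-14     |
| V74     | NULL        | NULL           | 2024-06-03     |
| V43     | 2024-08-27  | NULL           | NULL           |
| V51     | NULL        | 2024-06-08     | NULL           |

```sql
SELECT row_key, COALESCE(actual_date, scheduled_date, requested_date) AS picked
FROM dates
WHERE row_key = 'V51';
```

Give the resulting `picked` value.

row_key = V51: actual_date=NULL, scheduled_date=2024-06-08, requested_date=NULL.
actual_date=NULL, scheduled_date=2024-06-08 → 2024-06-08

2024-06-08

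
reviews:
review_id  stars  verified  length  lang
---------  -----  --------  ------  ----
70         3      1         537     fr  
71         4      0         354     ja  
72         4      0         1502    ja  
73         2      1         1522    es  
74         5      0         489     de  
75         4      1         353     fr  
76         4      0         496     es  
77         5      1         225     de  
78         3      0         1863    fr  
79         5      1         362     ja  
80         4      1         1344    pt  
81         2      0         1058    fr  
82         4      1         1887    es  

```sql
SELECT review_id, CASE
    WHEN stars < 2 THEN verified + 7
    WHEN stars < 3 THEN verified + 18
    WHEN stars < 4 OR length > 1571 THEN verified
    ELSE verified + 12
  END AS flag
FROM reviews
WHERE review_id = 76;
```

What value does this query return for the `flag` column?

review_id = 76: stars=4, verified=0, length=496, lang=es.
stars < 2 → false
stars < 3 → false
stars < 4 OR length > 1571 → false
No prior WHEN matched → ELSE → 12

12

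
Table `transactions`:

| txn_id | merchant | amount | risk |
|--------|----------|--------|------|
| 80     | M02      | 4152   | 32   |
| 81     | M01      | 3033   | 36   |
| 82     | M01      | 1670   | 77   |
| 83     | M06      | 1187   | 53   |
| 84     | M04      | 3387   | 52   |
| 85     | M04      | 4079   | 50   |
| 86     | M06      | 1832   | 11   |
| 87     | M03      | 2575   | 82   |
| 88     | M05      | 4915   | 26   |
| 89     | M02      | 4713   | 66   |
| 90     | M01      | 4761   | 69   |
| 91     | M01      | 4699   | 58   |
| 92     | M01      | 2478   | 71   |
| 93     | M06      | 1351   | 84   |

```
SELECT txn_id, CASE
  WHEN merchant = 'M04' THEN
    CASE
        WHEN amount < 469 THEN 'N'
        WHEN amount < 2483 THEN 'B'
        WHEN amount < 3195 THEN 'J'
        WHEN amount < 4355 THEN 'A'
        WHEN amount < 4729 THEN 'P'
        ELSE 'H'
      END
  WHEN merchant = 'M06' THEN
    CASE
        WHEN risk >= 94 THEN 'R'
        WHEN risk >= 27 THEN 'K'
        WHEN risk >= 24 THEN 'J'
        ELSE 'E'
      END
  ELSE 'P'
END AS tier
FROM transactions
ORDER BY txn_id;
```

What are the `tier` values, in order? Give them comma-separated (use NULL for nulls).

txn_id=80: merchant='M02' → outer ELSE → P
txn_id=81: merchant='M01' → outer ELSE → P
txn_id=82: merchant='M01' → outer ELSE → P
txn_id=83: merchant='M06' → inner[risk >= 27] → K
txn_id=84: merchant='M04' → inner[amount < 4355] → A
txn_id=85: merchant='M04' → inner[amount < 4355] → A
txn_id=86: merchant='M06' → inner[ELSE] → E
txn_id=87: merchant='M03' → outer ELSE → P
txn_id=88: merchant='M05' → outer ELSE → P
txn_id=89: merchant='M02' → outer ELSE → P
txn_id=90: merchant='M01' → outer ELSE → P
txn_id=91: merchant='M01' → outer ELSE → P
txn_id=92: merchant='M01' → outer ELSE → P
txn_id=93: merchant='M06' → inner[risk >= 27] → K

P, P, P, K, A, A, E, P, P, P, P, P, P, K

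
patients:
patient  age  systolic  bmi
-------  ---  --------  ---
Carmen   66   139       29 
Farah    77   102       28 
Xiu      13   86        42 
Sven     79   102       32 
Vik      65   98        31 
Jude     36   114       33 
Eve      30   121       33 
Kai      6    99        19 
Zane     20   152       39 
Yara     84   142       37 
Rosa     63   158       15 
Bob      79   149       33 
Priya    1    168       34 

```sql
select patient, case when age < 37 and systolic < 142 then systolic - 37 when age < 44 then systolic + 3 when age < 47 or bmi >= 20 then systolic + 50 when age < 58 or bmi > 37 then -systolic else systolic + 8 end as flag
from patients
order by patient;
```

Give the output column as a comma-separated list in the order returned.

199, 189, 84, 152, 77, 62, 171, 166, 152, 148, 49, 192, 155

patient=Bob: age < 47 or bmi >= 20 → 199
patient=Carmen: age < 47 or bmi >= 20 → 189
patient=Eve: age < 37 and systolic < 142 → 84
patient=Farah: age < 47 or bmi >= 20 → 152
patient=Jude: age < 37 and systolic < 142 → 77
patient=Kai: age < 37 and systolic < 142 → 62
patient=Priya: age < 44 → 171
patient=Rosa: ELSE → 166
patient=Sven: age < 47 or bmi >= 20 → 152
patient=Vik: age < 47 or bmi >= 20 → 148
patient=Xiu: age < 37 and systolic < 142 → 49
patient=Yara: age < 47 or bmi >= 20 → 192
patient=Zane: age < 44 → 155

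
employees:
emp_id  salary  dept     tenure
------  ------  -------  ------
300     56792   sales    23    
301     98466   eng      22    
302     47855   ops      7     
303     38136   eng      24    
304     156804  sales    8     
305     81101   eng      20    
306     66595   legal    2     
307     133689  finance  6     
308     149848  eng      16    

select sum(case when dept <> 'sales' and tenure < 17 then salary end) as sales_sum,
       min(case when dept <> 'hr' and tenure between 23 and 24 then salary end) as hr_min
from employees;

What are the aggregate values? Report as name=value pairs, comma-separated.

sales_sum=397987, hr_min=38136

[sales_sum: dept <> 'sales' and tenure < 17]
emp_id=300: ✗
emp_id=301: ✗
emp_id=302: ✓ → 47855
emp_id=303: ✗
emp_id=304: ✗
emp_id=305: ✗
emp_id=306: ✓ → 66595
emp_id=307: ✓ → 133689
emp_id=308: ✓ → 149848
sales_sum = 47855 + 66595 + 133689 + 149848 = 397987
—
[hr_min: dept <> 'hr' and tenure between 23 and 24]
emp_id=300: ✓ → 56792
emp_id=301: ✗
emp_id=302: ✗
emp_id=303: ✓ → 38136
emp_id=304: ✗
emp_id=305: ✗
emp_id=306: ✗
emp_id=307: ✗
emp_id=308: ✗
hr_min = MIN(56792, 38136) = 38136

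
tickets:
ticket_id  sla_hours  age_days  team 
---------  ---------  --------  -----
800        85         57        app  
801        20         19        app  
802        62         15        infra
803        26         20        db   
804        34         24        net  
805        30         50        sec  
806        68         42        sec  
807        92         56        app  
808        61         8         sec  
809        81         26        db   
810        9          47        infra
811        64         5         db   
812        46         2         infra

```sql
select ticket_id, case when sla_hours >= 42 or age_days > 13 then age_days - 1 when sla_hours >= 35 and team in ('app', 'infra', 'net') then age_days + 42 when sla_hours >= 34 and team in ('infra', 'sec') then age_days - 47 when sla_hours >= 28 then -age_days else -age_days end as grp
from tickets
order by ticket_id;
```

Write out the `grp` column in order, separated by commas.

56, 18, 14, 19, 23, 49, 41, 55, 7, 25, 46, 4, 1

ticket_id=800: sla_hours >= 42 or age_days > 13 → 56
ticket_id=801: sla_hours >= 42 or age_days > 13 → 18
ticket_id=802: sla_hours >= 42 or age_days > 13 → 14
ticket_id=803: sla_hours >= 42 or age_days > 13 → 19
ticket_id=804: sla_hours >= 42 or age_days > 13 → 23
ticket_id=805: sla_hours >= 42 or age_days > 13 → 49
ticket_id=806: sla_hours >= 42 or age_days > 13 → 41
ticket_id=807: sla_hours >= 42 or age_days > 13 → 55
ticket_id=808: sla_hours >= 42 or age_days > 13 → 7
ticket_id=809: sla_hours >= 42 or age_days > 13 → 25
ticket_id=810: sla_hours >= 42 or age_days > 13 → 46
ticket_id=811: sla_hours >= 42 or age_days > 13 → 4
ticket_id=812: sla_hours >= 42 or age_days > 13 → 1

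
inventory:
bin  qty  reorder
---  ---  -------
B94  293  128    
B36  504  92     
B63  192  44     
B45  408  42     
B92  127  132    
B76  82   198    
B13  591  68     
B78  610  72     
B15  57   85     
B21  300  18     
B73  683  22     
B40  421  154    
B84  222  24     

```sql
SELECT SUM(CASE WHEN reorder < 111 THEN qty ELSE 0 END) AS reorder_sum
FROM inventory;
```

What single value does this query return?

3567

bin=B94: ✗
bin=B36: ✓ → 504
bin=B63: ✓ → 192
bin=B45: ✓ → 408
bin=B92: ✗
bin=B76: ✗
bin=B13: ✓ → 591
bin=B78: ✓ → 610
bin=B15: ✓ → 57
bin=B21: ✓ → 300
bin=B73: ✓ → 683
bin=B40: ✗
bin=B84: ✓ → 222
reorder_sum = 504 + 192 + 408 + 591 + 610 + 57 + 300 + 683 + 222 = 3567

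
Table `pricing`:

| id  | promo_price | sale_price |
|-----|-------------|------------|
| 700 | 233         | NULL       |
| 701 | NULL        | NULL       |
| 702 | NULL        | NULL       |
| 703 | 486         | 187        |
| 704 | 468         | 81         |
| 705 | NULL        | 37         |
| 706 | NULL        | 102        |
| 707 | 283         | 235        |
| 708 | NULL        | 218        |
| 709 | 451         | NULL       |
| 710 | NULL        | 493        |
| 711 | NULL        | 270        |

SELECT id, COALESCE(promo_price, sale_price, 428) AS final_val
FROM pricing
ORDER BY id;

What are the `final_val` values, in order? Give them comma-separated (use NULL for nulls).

233, 428, 428, 486, 468, 37, 102, 283, 218, 451, 493, 270

id=700: promo_price=233 → 233
id=701: promo_price=NULL, sale_price=NULL, → literal 428 → 428
id=702: promo_price=NULL, sale_price=NULL, → literal 428 → 428
id=703: promo_price=486 → 486
id=704: promo_price=468 → 468
id=705: promo_price=NULL, sale_price=37 → 37
id=706: promo_price=NULL, sale_price=102 → 102
id=707: promo_price=283 → 283
id=708: promo_price=NULL, sale_price=218 → 218
id=709: promo_price=451 → 451
id=710: promo_price=NULL, sale_price=493 → 493
id=711: promo_price=NULL, sale_price=270 → 270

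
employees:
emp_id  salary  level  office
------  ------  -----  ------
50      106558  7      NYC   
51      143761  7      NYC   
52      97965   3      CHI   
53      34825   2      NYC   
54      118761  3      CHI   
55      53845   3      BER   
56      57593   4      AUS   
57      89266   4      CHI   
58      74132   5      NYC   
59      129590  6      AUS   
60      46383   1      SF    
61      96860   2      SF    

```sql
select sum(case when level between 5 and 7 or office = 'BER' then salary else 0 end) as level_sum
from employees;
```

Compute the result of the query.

emp_id=50: ✓ → 106558
emp_id=51: ✓ → 143761
emp_id=52: ✗
emp_id=53: ✗
emp_id=54: ✗
emp_id=55: ✓ → 53845
emp_id=56: ✗
emp_id=57: ✗
emp_id=58: ✓ → 74132
emp_id=59: ✓ → 129590
emp_id=60: ✗
emp_id=61: ✗
level_sum = 106558 + 143761 + 53845 + 74132 + 129590 = 507886

507886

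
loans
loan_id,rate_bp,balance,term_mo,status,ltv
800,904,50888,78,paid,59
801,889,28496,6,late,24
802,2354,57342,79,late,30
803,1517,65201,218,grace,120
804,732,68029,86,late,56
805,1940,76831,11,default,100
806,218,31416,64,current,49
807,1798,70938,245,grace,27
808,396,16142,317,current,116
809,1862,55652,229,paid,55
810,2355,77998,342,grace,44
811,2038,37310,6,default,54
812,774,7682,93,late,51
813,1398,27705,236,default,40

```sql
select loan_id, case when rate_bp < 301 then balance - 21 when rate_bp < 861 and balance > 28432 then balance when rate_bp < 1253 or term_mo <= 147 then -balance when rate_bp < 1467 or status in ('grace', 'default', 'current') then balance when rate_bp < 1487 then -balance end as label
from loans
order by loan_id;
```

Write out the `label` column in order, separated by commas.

-50888, -28496, -57342, 65201, 68029, -76831, 31395, 70938, -16142, NULL, 77998, -37310, -7682, 27705

loan_id=800: rate_bp < 1253 or term_mo <= 147 → -50888
loan_id=801: rate_bp < 1253 or term_mo <= 147 → -28496
loan_id=802: rate_bp < 1253 or term_mo <= 147 → -57342
loan_id=803: rate_bp < 1467 or status in ('grace', 'default', 'current') → 65201
loan_id=804: rate_bp < 861 and balance > 28432 → 68029
loan_id=805: rate_bp < 1253 or term_mo <= 147 → -76831
loan_id=806: rate_bp < 301 → 31395
loan_id=807: rate_bp < 1467 or status in ('grace', 'default', 'current') → 70938
loan_id=808: rate_bp < 1253 or term_mo <= 147 → -16142
loan_id=809: (no match → NULL) → NULL
loan_id=810: rate_bp < 1467 or status in ('grace', 'default', 'current') → 77998
loan_id=811: rate_bp < 1253 or term_mo <= 147 → -37310
loan_id=812: rate_bp < 1253 or term_mo <= 147 → -7682
loan_id=813: rate_bp < 1467 or status in ('grace', 'default', 'current') → 27705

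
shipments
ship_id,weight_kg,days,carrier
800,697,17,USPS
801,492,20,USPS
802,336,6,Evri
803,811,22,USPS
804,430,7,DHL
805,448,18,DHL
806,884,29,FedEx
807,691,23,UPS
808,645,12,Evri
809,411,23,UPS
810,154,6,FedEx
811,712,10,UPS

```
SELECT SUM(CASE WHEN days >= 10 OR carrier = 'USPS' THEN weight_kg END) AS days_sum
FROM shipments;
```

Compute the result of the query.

ship_id=800: ✓ → 697
ship_id=801: ✓ → 492
ship_id=802: ✗
ship_id=803: ✓ → 811
ship_id=804: ✗
ship_id=805: ✓ → 448
ship_id=806: ✓ → 884
ship_id=807: ✓ → 691
ship_id=808: ✓ → 645
ship_id=809: ✓ → 411
ship_id=810: ✗
ship_id=811: ✓ → 712
days_sum = 697 + 492 + 811 + 448 + 884 + 691 + 645 + 411 + 712 = 5791

5791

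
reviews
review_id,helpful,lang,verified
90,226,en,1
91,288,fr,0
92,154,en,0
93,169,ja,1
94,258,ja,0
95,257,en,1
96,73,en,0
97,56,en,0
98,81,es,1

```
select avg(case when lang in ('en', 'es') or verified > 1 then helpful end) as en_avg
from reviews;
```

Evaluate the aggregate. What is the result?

review_id=90: ✓ → 226
review_id=91: ✗
review_id=92: ✓ → 154
review_id=93: ✗
review_id=94: ✗
review_id=95: ✓ → 257
review_id=96: ✓ → 73
review_id=97: ✓ → 56
review_id=98: ✓ → 81
en_avg = (226 + 154 + 257 + 73 + 56 + 81) / 6 = 141.1666666667

141.1666666667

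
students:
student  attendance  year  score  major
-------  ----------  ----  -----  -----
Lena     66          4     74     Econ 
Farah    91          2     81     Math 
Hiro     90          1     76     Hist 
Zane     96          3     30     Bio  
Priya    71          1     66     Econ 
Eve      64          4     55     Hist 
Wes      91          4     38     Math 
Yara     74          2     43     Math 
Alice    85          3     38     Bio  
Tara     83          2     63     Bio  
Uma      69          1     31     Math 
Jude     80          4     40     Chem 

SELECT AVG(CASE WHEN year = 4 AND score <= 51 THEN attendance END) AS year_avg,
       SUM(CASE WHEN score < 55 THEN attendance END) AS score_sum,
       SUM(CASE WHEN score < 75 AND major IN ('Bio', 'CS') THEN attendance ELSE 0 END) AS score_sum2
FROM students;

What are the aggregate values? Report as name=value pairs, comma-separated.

[year_avg: year = 4 AND score <= 51]
student=Lena: ✗
student=Farah: ✗
student=Hiro: ✗
student=Zane: ✗
student=Priya: ✗
student=Eve: ✗
student=Wes: ✓ → 91
student=Yara: ✗
student=Alice: ✗
student=Tara: ✗
student=Uma: ✗
student=Jude: ✓ → 80
year_avg = (91 + 80) / 2 = 85.5
—
[score_sum: score < 55]
student=Lena: ✗
student=Farah: ✗
student=Hiro: ✗
student=Zane: ✓ → 96
student=Priya: ✗
student=Eve: ✗
student=Wes: ✓ → 91
student=Yara: ✓ → 74
student=Alice: ✓ → 85
student=Tara: ✗
student=Uma: ✓ → 69
student=Jude: ✓ → 80
score_sum = 96 + 91 + 74 + 85 + 69 + 80 = 495
—
[score_sum2: score < 75 AND major IN ('Bio', 'CS')]
student=Lena: ✗
student=Farah: ✗
student=Hiro: ✗
student=Zane: ✓ → 96
student=Priya: ✗
student=Eve: ✗
student=Wes: ✗
student=Yara: ✗
student=Alice: ✓ → 85
student=Tara: ✓ → 83
student=Uma: ✗
student=Jude: ✗
score_sum2 = 96 + 85 + 83 = 264

year_avg=85.5, score_sum=495, score_sum2=264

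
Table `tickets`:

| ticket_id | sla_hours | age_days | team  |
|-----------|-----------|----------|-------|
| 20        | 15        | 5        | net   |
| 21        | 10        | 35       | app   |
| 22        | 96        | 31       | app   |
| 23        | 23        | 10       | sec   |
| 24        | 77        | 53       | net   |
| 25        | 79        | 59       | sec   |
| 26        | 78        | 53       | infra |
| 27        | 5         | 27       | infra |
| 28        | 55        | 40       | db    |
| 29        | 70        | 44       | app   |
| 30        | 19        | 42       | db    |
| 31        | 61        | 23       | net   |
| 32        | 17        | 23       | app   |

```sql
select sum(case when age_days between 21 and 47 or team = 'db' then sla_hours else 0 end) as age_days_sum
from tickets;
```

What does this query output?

ticket_id=20: ✗
ticket_id=21: ✓ → 10
ticket_id=22: ✓ → 96
ticket_id=23: ✗
ticket_id=24: ✗
ticket_id=25: ✗
ticket_id=26: ✗
ticket_id=27: ✓ → 5
ticket_id=28: ✓ → 55
ticket_id=29: ✓ → 70
ticket_id=30: ✓ → 19
ticket_id=31: ✓ → 61
ticket_id=32: ✓ → 17
age_days_sum = 10 + 96 + 5 + 55 + 70 + 19 + 61 + 17 = 333

333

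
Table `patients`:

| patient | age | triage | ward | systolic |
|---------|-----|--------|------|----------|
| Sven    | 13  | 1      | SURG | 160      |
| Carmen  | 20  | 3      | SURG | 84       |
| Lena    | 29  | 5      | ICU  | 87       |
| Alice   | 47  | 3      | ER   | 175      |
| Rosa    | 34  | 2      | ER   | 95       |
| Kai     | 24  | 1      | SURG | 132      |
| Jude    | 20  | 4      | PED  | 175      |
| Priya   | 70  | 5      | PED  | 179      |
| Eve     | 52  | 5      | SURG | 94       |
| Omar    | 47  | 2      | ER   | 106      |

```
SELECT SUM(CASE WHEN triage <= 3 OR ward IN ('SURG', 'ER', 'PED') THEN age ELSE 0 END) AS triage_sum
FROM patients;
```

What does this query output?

patient=Sven: ✓ → 13
patient=Carmen: ✓ → 20
patient=Lena: ✗
patient=Alice: ✓ → 47
patient=Rosa: ✓ → 34
patient=Kai: ✓ → 24
patient=Jude: ✓ → 20
patient=Priya: ✓ → 70
patient=Eve: ✓ → 52
patient=Omar: ✓ → 47
triage_sum = 13 + 20 + 47 + 34 + 24 + 20 + 70 + 52 + 47 = 327

327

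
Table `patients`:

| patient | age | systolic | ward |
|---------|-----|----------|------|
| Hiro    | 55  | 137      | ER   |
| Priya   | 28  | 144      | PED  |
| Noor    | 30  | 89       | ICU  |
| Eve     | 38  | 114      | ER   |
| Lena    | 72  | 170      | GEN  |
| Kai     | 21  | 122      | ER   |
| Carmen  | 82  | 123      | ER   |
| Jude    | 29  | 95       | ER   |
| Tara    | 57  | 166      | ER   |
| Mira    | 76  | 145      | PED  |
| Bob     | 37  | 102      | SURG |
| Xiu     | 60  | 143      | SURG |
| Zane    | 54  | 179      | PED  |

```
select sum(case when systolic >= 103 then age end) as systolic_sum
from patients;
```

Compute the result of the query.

patient=Hiro: ✓ → 55
patient=Priya: ✓ → 28
patient=Noor: ✗
patient=Eve: ✓ → 38
patient=Lena: ✓ → 72
patient=Kai: ✓ → 21
patient=Carmen: ✓ → 82
patient=Jude: ✗
patient=Tara: ✓ → 57
patient=Mira: ✓ → 76
patient=Bob: ✗
patient=Xiu: ✓ → 60
patient=Zane: ✓ → 54
systolic_sum = 55 + 28 + 38 + 72 + 21 + 82 + 57 + 76 + 60 + 54 = 543

543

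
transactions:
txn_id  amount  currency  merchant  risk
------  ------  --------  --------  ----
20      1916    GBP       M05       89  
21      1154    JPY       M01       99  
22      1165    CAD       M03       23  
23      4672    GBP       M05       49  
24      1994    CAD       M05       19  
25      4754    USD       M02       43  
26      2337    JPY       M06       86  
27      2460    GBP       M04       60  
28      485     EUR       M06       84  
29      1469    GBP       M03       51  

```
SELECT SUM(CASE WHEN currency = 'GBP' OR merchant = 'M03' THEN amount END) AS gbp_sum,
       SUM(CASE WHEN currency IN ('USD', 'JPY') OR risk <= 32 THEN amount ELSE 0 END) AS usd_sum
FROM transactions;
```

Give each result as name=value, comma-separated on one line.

[gbp_sum: currency = 'GBP' OR merchant = 'M03']
txn_id=20: ✓ → 1916
txn_id=21: ✗
txn_id=22: ✓ → 1165
txn_id=23: ✓ → 4672
txn_id=24: ✗
txn_id=25: ✗
txn_id=26: ✗
txn_id=27: ✓ → 2460
txn_id=28: ✗
txn_id=29: ✓ → 1469
gbp_sum = 1916 + 1165 + 4672 + 2460 + 1469 = 11682
—
[usd_sum: currency IN ('USD', 'JPY') OR risk <= 32]
txn_id=20: ✗
txn_id=21: ✓ → 1154
txn_id=22: ✓ → 1165
txn_id=23: ✗
txn_id=24: ✓ → 1994
txn_id=25: ✓ → 4754
txn_id=26: ✓ → 2337
txn_id=27: ✗
txn_id=28: ✗
txn_id=29: ✗
usd_sum = 1154 + 1165 + 1994 + 4754 + 2337 = 11404

gbp_sum=11682, usd_sum=11404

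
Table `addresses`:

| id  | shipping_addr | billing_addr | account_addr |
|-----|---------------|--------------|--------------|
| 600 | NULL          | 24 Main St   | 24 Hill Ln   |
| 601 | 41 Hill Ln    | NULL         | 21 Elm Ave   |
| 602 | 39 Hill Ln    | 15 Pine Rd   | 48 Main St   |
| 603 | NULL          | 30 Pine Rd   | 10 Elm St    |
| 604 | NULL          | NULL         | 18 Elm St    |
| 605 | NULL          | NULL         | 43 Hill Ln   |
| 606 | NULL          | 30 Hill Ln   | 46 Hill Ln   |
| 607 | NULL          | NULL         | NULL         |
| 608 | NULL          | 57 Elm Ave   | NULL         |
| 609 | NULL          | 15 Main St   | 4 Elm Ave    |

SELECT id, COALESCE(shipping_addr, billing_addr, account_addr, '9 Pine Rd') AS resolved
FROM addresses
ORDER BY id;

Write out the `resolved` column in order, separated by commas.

id=600: shipping_addr=NULL, billing_addr=24 Main St → 24 Main St
id=601: shipping_addr=41 Hill Ln → 41 Hill Ln
id=602: shipping_addr=39 Hill Ln → 39 Hill Ln
id=603: shipping_addr=NULL, billing_addr=30 Pine Rd → 30 Pine Rd
id=604: shipping_addr=NULL, billing_addr=NULL, account_addr=18 Elm St → 18 Elm St
id=605: shipping_addr=NULL, billing_addr=NULL, account_addr=43 Hill Ln → 43 Hill Ln
id=606: shipping_addr=NULL, billing_addr=30 Hill Ln → 30 Hill Ln
id=607: shipping_addr=NULL, billing_addr=NULL, account_addr=NULL, → literal 9 Pine Rd → 9 Pine Rd
id=608: shipping_addr=NULL, billing_addr=57 Elm Ave → 57 Elm Ave
id=609: shipping_addr=NULL, billing_addr=15 Main St → 15 Main St

24 Main St, 41 Hill Ln, 39 Hill Ln, 30 Pine Rd, 18 Elm St, 43 Hill Ln, 30 Hill Ln, 9 Pine Rd, 57 Elm Ave, 15 Main St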